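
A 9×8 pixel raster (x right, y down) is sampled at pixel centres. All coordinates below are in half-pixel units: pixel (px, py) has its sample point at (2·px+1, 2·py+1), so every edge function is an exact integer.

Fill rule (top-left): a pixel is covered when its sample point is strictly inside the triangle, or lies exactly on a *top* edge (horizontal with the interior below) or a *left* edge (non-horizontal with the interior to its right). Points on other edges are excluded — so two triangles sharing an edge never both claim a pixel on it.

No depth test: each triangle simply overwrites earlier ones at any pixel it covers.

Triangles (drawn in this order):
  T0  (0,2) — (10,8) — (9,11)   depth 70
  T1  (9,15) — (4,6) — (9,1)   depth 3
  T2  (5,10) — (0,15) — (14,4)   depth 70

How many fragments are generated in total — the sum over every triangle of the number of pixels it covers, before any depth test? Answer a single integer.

T0:
  2·area = 36
  edge (0, 2)→(10, 8): d=(10,6) right/bottom  bias=-1
  edge (10, 8)→(9, 11): d=(-1,3) right/bottom  bias=-1
  edge (9, 11)→(0, 2): d=(-9,-9) top-left  bias=+0
    (0,1)@(1, 3): e=[4,32,0] → █  [on edge]
    (1,1)@(3, 3): e=[-8,26,18] → ·
    (0,2)@(1, 5): e=[24,30,-18] → ·
    (1,2)@(3, 5): e=[12,24,0] → █  [on edge]
    (2,2)@(5, 5): e=[0,18,18] → ·  [on edge]
    (5,2)@(11, 5): e=[-36,0,72] → ·  [on edge]
    (1,3)@(3, 7): e=[32,22,-18] → ·
    (2,3)@(5, 7): e=[20,16,0] → █  [on edge]
    (3,3)@(7, 7): e=[8,10,18] → █
    (4,3)@(9, 7): e=[-4,4,36] → ·
    (2,4)@(5, 9): e=[40,14,-18] → ·
    (3,4)@(7, 9): e=[28,8,0] → █  [on edge]
    (4,5)@(9, 11): e=[36,0,0] → ·  [on edge]
    (7,5)@(15, 11): e=[0,-18,54] → ·  [on edge]
    (5,6)@(11, 13): e=[44,-8,0] → ·  [on edge]
    (6,7)@(13, 15): e=[52,-16,0] → ·  [on edge]
  covered (6 px):
    · · · · · · · · ·
    █ · · · · · · · ·
    · █ · · · · · · ·
    · · █ █ · · · · ·
    · · · █ █ · · · ·
    · · · · · · · · ·
    · · · · · · · · ·
    · · · · · · · · ·
T1:
  2·area = 70
  edge (9, 15)→(4, 6): d=(-5,-9) top-left  bias=+0
  edge (4, 6)→(9, 1): d=(5,-5) top-left  bias=+0
  edge (9, 1)→(9, 15): d=(0,14) right/bottom  bias=-1
    (4,0)@(9, 1): e=[70,0,0] → ·  [on edge]
    (3,1)@(7, 3): e=[42,0,28] → █  [on edge]
    (4,1)@(9, 3): e=[60,10,0] → ·  [on edge]
    (2,2)@(5, 5): e=[14,0,56] → █  [on edge]
    (4,2)@(9, 5): e=[50,20,0] → ·  [on edge]
    (1,3)@(3, 7): e=[-14,0,84] → ·  [on edge]
    (2,3)@(5, 7): e=[4,10,56] → █
    (4,3)@(9, 7): e=[40,30,0] → ·  [on edge]
    (0,4)@(1, 9): e=[-42,0,112] → ·  [on edge]
    (2,4)@(5, 9): e=[-6,20,56] → ·
    (3,4)@(7, 9): e=[12,30,28] → █
    (4,4)@(9, 9): e=[30,40,0] → ·  [on edge]
    (4,5)@(9, 11): e=[20,50,0] → ·  [on edge]
    (4,6)@(9, 13): e=[10,60,0] → ·  [on edge]
    (4,7)@(9, 15): e=[0,70,0] → ·  [on edge]
  covered (7 px):
    · · · · · · · · ·
    · · · █ · · · · ·
    · · █ █ · · · · ·
    · · █ █ · · · · ·
    · · · █ · · · · ·
    · · · █ · · · · ·
    · · · · · · · · ·
    · · · · · · · · ·
T2:
  2·area = 15  (B↔C swapped to make it positive)
  edge (5, 10)→(14, 4): d=(9,-6) top-left  bias=+0
  edge (14, 4)→(0, 15): d=(-14,11) right/bottom  bias=-1
  edge (0, 15)→(5, 10): d=(5,-5) top-left  bias=+0
    (3,4)@(7, 9): e=[3,7,5] → █
    (4,4)@(9, 9): e=[15,-15,15] → ·
    (2,5)@(5, 11): e=[9,1,5] → █
    (3,5)@(7, 11): e=[21,-21,15] → ·
    (2,6)@(5, 13): e=[27,-27,15] → ·
  covered (2 px):
    · · · · · · · · ·
    · · · · · · · · ·
    · · · · · · · · ·
    · · · · · · · · ·
    · · · █ · · · · ·
    · · █ · · · · · ·
    · · · · · · · · ·
    · · · · · · · · ·

Result: 15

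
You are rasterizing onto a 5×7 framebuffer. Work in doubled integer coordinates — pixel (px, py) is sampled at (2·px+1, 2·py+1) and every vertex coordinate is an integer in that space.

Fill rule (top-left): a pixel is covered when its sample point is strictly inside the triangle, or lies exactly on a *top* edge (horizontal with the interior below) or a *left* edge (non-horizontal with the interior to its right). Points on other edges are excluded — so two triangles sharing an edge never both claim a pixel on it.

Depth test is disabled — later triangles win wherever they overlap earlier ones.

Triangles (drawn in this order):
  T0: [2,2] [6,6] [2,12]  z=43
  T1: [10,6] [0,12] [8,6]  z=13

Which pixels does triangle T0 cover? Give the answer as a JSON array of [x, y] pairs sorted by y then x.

T0:
  2·area = 40
  edge (2, 2)→(6, 6): d=(4,4) right/bottom  bias=-1
  edge (6, 6)→(2, 12): d=(-4,6) right/bottom  bias=-1
  edge (2, 12)→(2, 2): d=(0,-10) top-left  bias=+0
    (0,0)@(1, 1): e=[0,50,-10] → ·  [on edge]
    (1,1)@(3, 3): e=[0,30,10] → ·  [on edge]
    (1,2)@(3, 5): e=[8,22,10] → █
    (2,2)@(5, 5): e=[0,10,30] → ·  [on edge]
    (1,3)@(3, 7): e=[16,14,10] → █
    (2,3)@(5, 7): e=[8,2,30] → █
    (3,3)@(7, 7): e=[0,-10,50] → ·  [on edge]
    (1,4)@(3, 9): e=[24,6,10] → █
    (2,4)@(5, 9): e=[16,-6,30] → ·
    (4,4)@(9, 9): e=[0,-30,70] → ·  [on edge]
    (1,5)@(3, 11): e=[32,-2,10] → ·
  covered (4 px):
    · · · · ·
    · · · · ·
    · █ · · ·
    · █ █ · ·
    · █ · · ·
    · · · · ·
    · · · · ·
T1:
  2·area = 12
  edge (10, 6)→(0, 12): d=(-10,6) right/bottom  bias=-1
  edge (0, 12)→(8, 6): d=(8,-6) top-left  bias=+0
  edge (8, 6)→(10, 6): d=(2,0) top-left  bias=+0
    (3,3)@(7, 7): e=[8,2,2] → █
    (4,3)@(9, 7): e=[-4,14,2] → ·
    (2,4)@(5, 9): e=[0,6,6] → ·  [on edge]
    (3,4)@(7, 9): e=[-12,18,6] → ·
  covered (1 px):
    · · · · ·
    · · · · ·
    · · · · ·
    · · · █ ·
    · · · · ·
    · · · · ·
    · · · · ·

Answer: [[1,2],[1,3],[2,3],[1,4]]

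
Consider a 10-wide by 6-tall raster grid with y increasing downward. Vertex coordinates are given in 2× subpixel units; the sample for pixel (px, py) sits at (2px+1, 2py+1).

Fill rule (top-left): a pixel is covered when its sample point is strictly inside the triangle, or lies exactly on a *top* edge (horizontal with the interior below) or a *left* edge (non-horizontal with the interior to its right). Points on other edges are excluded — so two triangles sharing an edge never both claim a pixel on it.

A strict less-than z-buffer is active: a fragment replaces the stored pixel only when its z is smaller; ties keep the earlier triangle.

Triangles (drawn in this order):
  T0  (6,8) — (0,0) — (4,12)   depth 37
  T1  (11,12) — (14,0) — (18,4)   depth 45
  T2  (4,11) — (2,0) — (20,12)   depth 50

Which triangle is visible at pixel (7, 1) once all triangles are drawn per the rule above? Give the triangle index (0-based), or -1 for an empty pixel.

T0:
  2·area = 40  (B↔C swapped to make it positive)
  edge (6, 8)→(4, 12): d=(-2,4) right/bottom  bias=-1
  edge (4, 12)→(0, 0): d=(-4,-12) top-left  bias=+0
  edge (0, 0)→(6, 8): d=(6,8) right/bottom  bias=-1
    (0,1)@(1, 3): e=[30,0,10] → #  [on edge]
    (1,1)@(3, 3): e=[22,24,-6] → ·
    (0,2)@(1, 5): e=[26,-8,22] → ·
    (1,2)@(3, 5): e=[18,16,6] → #
    (2,2)@(5, 5): e=[10,40,-10] → ·
    (1,3)@(3, 7): e=[14,8,18] → #
    (2,3)@(5, 7): e=[6,32,2] → #
    (3,3)@(7, 7): e=[-2,56,-14] → ·
    (1,4)@(3, 9): e=[10,0,30] → #  [on edge]
    (3,4)@(7, 9): e=[-6,48,-2] → ·
    (1,5)@(3, 11): e=[6,-8,42] → ·
    (2,5)@(5, 11): e=[-2,16,26] → ·
  covered (6 px):
    · · · · · · · · · ·
    # · · · · · · · · ·
    · # · · · · · · · ·
    · # # · · · · · · ·
    · # # · · · · · · ·
    · · · · · · · · · ·
T1:
  2·area = 60
  edge (11, 12)→(14, 0): d=(3,-12) top-left  bias=+0
  edge (14, 0)→(18, 4): d=(4,4) right/bottom  bias=-1
  edge (18, 4)→(11, 12): d=(-7,8) right/bottom  bias=-1
    (7,0)@(15, 1): e=[15,0,45] → ·  [on edge]
    (7,1)@(15, 3): e=[21,8,31] → #
    (8,1)@(17, 3): e=[45,0,15] → ·  [on edge]
    (6,2)@(13, 5): e=[3,24,33] → #
    (8,2)@(17, 5): e=[51,8,1] → #
    (9,2)@(19, 5): e=[75,0,-15] → ·  [on edge]
    (6,3)@(13, 7): e=[9,32,19] → #
    (8,3)@(17, 7): e=[57,16,-13] → ·
    (6,4)@(13, 9): e=[15,40,5] → #
    (7,4)@(15, 9): e=[39,32,-11] → ·
    (6,5)@(13, 11): e=[21,48,-9] → ·
  covered (7 px):
    · · · · · · · · · ·
    · · · · · · · # · ·
    · · · · · · # # # ·
    · · · · · · # # · ·
    · · · · · · # · · ·
    · · · · · · · · · ·
T2:
  2·area = 174
  edge (4, 11)→(2, 0): d=(-2,-11) top-left  bias=+0
  edge (2, 0)→(20, 12): d=(18,12) right/bottom  bias=-1
  edge (20, 12)→(4, 11): d=(-16,-1) top-left  bias=+0
    (1,0)@(3, 1): e=[9,6,159] → #
    (2,0)@(5, 1): e=[31,-18,161] → ·
    (1,1)@(3, 3): e=[5,42,127] → #
    (2,1)@(5, 3): e=[27,18,129] → #
    (3,1)@(7, 3): e=[49,-6,131] → ·
    (1,2)@(3, 5): e=[1,78,95] → #
    (3,2)@(7, 5): e=[45,30,99] → #
    (4,2)@(9, 5): e=[67,6,101] → #
    (5,2)@(11, 5): e=[89,-18,103] → ·
    (1,3)@(3, 7): e=[-3,114,63] → ·
    (2,3)@(5, 7): e=[19,90,65] → #
    (5,3)@(11, 7): e=[85,18,71] → #
  covered (24 px):
    · # · · · · · · · ·
    · # # · · · · · · ·
    · # # # # · · · · ·
    · · # # # # · · · ·
    · · # # # # # # · ·
    · · # # # # # # # ·

Z-buffer (winner per pixel, '.' = empty):
  . 2 . . . . . . . .
  0 2 2 . . . . 1 . .
  . 0 2 2 2 . 1 1 1 .
  . 0 0 2 2 2 1 1 . .
  . 0 0 2 2 2 1 2 . .
  . . 2 2 2 2 2 2 2 .

Final: 1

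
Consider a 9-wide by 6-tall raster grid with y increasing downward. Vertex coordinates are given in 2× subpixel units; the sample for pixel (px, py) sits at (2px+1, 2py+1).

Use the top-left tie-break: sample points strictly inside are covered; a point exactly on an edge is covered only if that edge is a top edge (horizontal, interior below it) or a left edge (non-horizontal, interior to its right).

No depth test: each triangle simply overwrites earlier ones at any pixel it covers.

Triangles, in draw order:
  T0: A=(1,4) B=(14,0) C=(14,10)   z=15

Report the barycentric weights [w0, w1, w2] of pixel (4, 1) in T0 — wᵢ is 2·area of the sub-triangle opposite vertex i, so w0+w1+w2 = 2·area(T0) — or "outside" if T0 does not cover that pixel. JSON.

T0:
  2·area = 130
  edge (1, 4)→(14, 0): d=(13,-4) top-left  bias=+0
  edge (14, 0)→(14, 10): d=(0,10) right/bottom  bias=-1
  edge (14, 10)→(1, 4): d=(-13,-6) top-left  bias=+0
    (5,0)@(11, 1): e=[1,30,99] → X
    (6,0)@(13, 1): e=[9,10,111] → X
    (7,0)@(15, 1): e=[17,-10,123] → .
    (2,1)@(5, 3): e=[3,90,37] → X
    (3,1)@(7, 3): e=[11,70,49] → X
    (4,1)@(9, 3): e=[19,50,61] → X
    (7,1)@(15, 3): e=[43,-10,97] → .
    (2,2)@(5, 5): e=[29,90,11] → X
    (7,2)@(15, 5): e=[69,-10,71] → .
    (2,3)@(5, 7): e=[55,90,-15] → .
    (3,3)@(7, 7): e=[63,70,-3] → .
    (4,3)@(9, 7): e=[71,50,9] → X
  covered (16 px):
    . . . . . X X . .
    . . X X X X X . .
    . . X X X X X . .
    . . . . X X X . .
    . . . . . . X . .
    . . . . . . . . .

Result: [50,61,19]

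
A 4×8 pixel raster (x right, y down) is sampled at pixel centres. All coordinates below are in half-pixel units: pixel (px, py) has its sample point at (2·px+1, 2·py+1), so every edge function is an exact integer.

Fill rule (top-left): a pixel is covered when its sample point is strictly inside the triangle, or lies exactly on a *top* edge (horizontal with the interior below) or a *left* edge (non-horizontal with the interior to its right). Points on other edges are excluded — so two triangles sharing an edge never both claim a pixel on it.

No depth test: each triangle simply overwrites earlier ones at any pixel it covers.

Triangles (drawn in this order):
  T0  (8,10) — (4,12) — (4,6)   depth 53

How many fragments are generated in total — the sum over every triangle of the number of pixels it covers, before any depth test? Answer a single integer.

T0:
  2·area = 24
  edge (8, 10)→(4, 12): d=(-4,2) right/bottom  bias=-1
  edge (4, 12)→(4, 6): d=(0,-6) top-left  bias=+0
  edge (4, 6)→(8, 10): d=(4,4) right/bottom  bias=-1
    (0,1)@(1, 3): e=[42,-18,0] → .  [on edge]
    (1,2)@(3, 5): e=[30,-6,0] → .  [on edge]
    (2,3)@(5, 7): e=[18,6,0] → .  [on edge]
    (2,4)@(5, 9): e=[10,6,8] → X
    (3,4)@(7, 9): e=[6,18,0] → .  [on edge]
    (2,5)@(5, 11): e=[2,6,16] → X
    (3,5)@(7, 11): e=[-2,18,8] → .
    (2,6)@(5, 13): e=[-6,6,24] → .
  covered (2 px):
    . . . .
    . . . .
    . . . .
    . . . .
    . . X .
    . . X .
    . . . .
    . . . .

Answer: 2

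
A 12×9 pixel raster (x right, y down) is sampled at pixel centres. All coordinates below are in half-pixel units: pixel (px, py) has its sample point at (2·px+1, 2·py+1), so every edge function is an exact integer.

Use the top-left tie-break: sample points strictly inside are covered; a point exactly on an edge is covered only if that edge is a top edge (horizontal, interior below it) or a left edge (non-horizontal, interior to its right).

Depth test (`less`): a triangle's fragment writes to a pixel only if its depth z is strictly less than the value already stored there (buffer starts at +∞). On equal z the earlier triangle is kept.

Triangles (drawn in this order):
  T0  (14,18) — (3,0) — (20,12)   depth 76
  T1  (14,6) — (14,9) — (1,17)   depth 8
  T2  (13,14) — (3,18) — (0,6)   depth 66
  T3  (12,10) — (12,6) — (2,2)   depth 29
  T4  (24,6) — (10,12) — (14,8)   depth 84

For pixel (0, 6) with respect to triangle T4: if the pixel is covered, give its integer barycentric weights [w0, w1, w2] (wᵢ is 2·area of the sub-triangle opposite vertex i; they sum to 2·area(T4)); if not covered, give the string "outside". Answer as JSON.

T0:
  2·area = 174
  edge (14, 18)→(3, 0): d=(-11,-18) top-left  bias=+0
  edge (3, 0)→(20, 12): d=(17,12) right/bottom  bias=-1
  edge (20, 12)→(14, 18): d=(-6,6) right/bottom  bias=-1
    (2,1)@(5, 3): e=[3,27,144] → X
    (3,1)@(7, 3): e=[39,3,132] → X
    (4,1)@(9, 3): e=[75,-21,120] → .
    (2,2)@(5, 5): e=[-19,61,132] → .
    (3,2)@(7, 5): e=[17,37,120] → X
    (4,2)@(9, 5): e=[53,13,108] → X
    (5,2)@(11, 5): e=[89,-11,96] → .
    (3,3)@(7, 7): e=[-5,71,108] → .
    (4,3)@(9, 7): e=[31,47,96] → X
    (5,3)@(11, 7): e=[67,23,84] → X
    (6,3)@(13, 7): e=[103,-1,72] → .
    (4,4)@(9, 9): e=[9,81,84] → X
    (11,4)@(23, 9): e=[261,-87,0] → .  [on edge]
    (10,5)@(21, 11): e=[203,-29,0] → .  [on edge]
    (9,6)@(19, 13): e=[145,29,0] → .  [on edge]
    (8,7)@(17, 15): e=[87,87,0] → .  [on edge]
    (7,8)@(15, 17): e=[29,145,0] → .  [on edge]
  covered (20 px):
    . . . . . . . . . . . .
    . . X X . . . . . . . .
    . . . X X . . . . . . .
    . . . . X X . . . . . .
    . . . . X X X X . . . .
    . . . . . X X X X . . .
    . . . . . X X X X . . .
    . . . . . . X X . . . .
    . . . . . . . . . . . .
T1:
  2·area = 39
  edge (14, 6)→(14, 9): d=(0,3) right/bottom  bias=-1
  edge (14, 9)→(1, 17): d=(-13,8) right/bottom  bias=-1
  edge (1, 17)→(14, 6): d=(13,-11) top-left  bias=+0
    (6,3)@(13, 7): e=[3,34,2] → X
    (7,3)@(15, 7): e=[-3,18,24] → .
    (5,4)@(11, 9): e=[9,24,6] → X
    (7,4)@(15, 9): e=[-3,-8,50] → .
    (4,5)@(9, 11): e=[15,14,10] → X
    (5,5)@(11, 11): e=[9,-2,32] → .
    (6,5)@(13, 11): e=[3,-18,54] → .
    (3,6)@(7, 13): e=[21,4,14] → X
    (4,6)@(9, 13): e=[15,-12,36] → .
    (3,7)@(7, 15): e=[21,-22,40] → .
    (0,8)@(1, 17): e=[39,0,0] → .  [on edge]
  covered (5 px):
    . . . . . . . . . . . .
    . . . . . . . . . . . .
    . . . . . . . . . . . .
    . . . . . . X . . . . .
    . . . . . X X . . . . .
    . . . . X . . . . . . .
    . . . X . . . . . . . .
    . . . . . . . . . . . .
    . . . . . . . . . . . .
T2:
  2·area = 132
  edge (13, 14)→(3, 18): d=(-10,4) right/bottom  bias=-1
  edge (3, 18)→(0, 6): d=(-3,-12) top-left  bias=+0
  edge (0, 6)→(13, 14): d=(13,8) right/bottom  bias=-1
    (0,3)@(1, 7): e=[118,9,5] → X
    (1,3)@(3, 7): e=[110,33,-11] → .
    (0,4)@(1, 9): e=[98,3,31] → X
    (1,4)@(3, 9): e=[90,27,15] → X
    (2,4)@(5, 9): e=[82,51,-1] → .
    (0,5)@(1, 11): e=[78,-3,57] → .
    (1,5)@(3, 11): e=[70,21,41] → X
    (2,5)@(5, 11): e=[62,45,25] → X
    (3,5)@(7, 11): e=[54,69,9] → X
    (4,5)@(9, 11): e=[46,93,-7] → .
    (1,6)@(3, 13): e=[50,15,67] → X
    (4,6)@(9, 13): e=[26,87,19] → X
  covered (17 px):
    . . . . . . . . . . . .
    . . . . . . . . . . . .
    . . . . . . . . . . . .
    X . . . . . . . . . . .
    X X . . . . . . . . . .
    . X X X . . . . . . . .
    . X X X X X . . . . . .
    . X X X X . . . . . . .
    . X X . . . . . . . . .
T3:
  2·area = 40  (B↔C swapped to make it positive)
  edge (12, 10)→(2, 2): d=(-10,-8) top-left  bias=+0
  edge (2, 2)→(12, 6): d=(10,4) right/bottom  bias=-1
  edge (12, 6)→(12, 10): d=(0,4) right/bottom  bias=-1
    (3,2)@(7, 5): e=[10,10,20] → X
    (4,2)@(9, 5): e=[26,2,12] → X
    (5,2)@(11, 5): e=[42,-6,4] → .
    (3,3)@(7, 7): e=[-10,30,20] → .
    (4,3)@(9, 7): e=[6,22,12] → X
    (5,3)@(11, 7): e=[22,14,4] → X
    (6,3)@(13, 7): e=[38,6,-4] → .
    (4,4)@(9, 9): e=[-14,42,12] → .
    (5,4)@(11, 9): e=[2,34,4] → X
    (6,4)@(13, 9): e=[18,26,-4] → .
    (5,5)@(11, 11): e=[-18,54,4] → .
  covered (5 px):
    . . . . . . . . . . . .
    . . . . . . . . . . . .
    . . . X X . . . . . . .
    . . . . X X . . . . . .
    . . . . . X . . . . . .
    . . . . . . . . . . . .
    . . . . . . . . . . . .
    . . . . . . . . . . . .
    . . . . . . . . . . . .
T4:
  2·area = 32
  edge (24, 6)→(10, 12): d=(-14,6) right/bottom  bias=-1
  edge (10, 12)→(14, 8): d=(4,-4) top-left  bias=+0
  edge (14, 8)→(24, 6): d=(10,-2) top-left  bias=+0
    (10,0)@(21, 1): e=[88,0,-56] → .  [on edge]
    (9,1)@(19, 3): e=[72,0,-40] → .  [on edge]
    (8,2)@(17, 5): e=[56,0,-24] → .  [on edge]
    (7,3)@(15, 7): e=[40,0,-8] → .  [on edge]
    (9,3)@(19, 7): e=[16,16,0] → X  [on edge]
    (10,3)@(21, 7): e=[4,24,4] → X
    (11,3)@(23, 7): e=[-8,32,8] → .
    (4,4)@(9, 9): e=[48,-16,0] → .  [on edge]
    (6,4)@(13, 9): e=[24,0,8] → X  [on edge]
    (7,4)@(15, 9): e=[12,8,12] → X
    (8,4)@(17, 9): e=[0,16,16] → .  [on edge]
    (9,4)@(19, 9): e=[-12,24,20] → .
    (5,5)@(11, 11): e=[8,0,24] → X  [on edge]
    (4,6)@(9, 13): e=[-8,0,40] → .  [on edge]
    (1,7)@(3, 15): e=[0,-16,48] → .  [on edge]
    (3,7)@(7, 15): e=[-24,0,56] → .  [on edge]
    (2,8)@(5, 17): e=[-40,0,72] → .  [on edge]
  covered (5 px):
    . . . . . . . . . . . .
    . . . . . . . . . . . .
    . . . . . . . . . . . .
    . . . . . . . . . X X .
    . . . . . . X X . . . .
    . . . . . X . . . . . .
    . . . . . . . . . . . .
    . . . . . . . . . . . .
    . . . . . . . . . . . .

Result: "outside"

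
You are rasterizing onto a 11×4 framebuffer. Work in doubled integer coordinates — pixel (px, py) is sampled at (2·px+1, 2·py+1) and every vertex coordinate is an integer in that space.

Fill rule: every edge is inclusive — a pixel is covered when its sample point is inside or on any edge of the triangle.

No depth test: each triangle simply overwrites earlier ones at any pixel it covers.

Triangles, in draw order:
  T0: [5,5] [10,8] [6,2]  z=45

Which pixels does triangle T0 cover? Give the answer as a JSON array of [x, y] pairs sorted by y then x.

T0:
  2·area = 18  (B↔C swapped to make it positive)
  edge (5, 5)→(6, 2): d=(1,-3) inclusive
  edge (6, 2)→(10, 8): d=(4,6) inclusive
  edge (10, 8)→(5, 5): d=(-5,-3) inclusive
    (2,2)@(5, 5): e=[0,18,0] → █  [on edge]
    (3,2)@(7, 5): e=[6,6,6] → █
    (4,2)@(9, 5): e=[12,-6,12] → ·
    (2,3)@(5, 7): e=[2,26,-10] → ·
    (3,3)@(7, 7): e=[8,14,-4] → ·
    (4,3)@(9, 7): e=[14,2,2] → █
    (5,3)@(11, 7): e=[20,-10,8] → ·
  covered (3 px):
    · · · · · · · · · · ·
    · · · · · · · · · · ·
    · · █ █ · · · · · · ·
    · · · · █ · · · · · ·

Final: [[2,2],[3,2],[4,3]]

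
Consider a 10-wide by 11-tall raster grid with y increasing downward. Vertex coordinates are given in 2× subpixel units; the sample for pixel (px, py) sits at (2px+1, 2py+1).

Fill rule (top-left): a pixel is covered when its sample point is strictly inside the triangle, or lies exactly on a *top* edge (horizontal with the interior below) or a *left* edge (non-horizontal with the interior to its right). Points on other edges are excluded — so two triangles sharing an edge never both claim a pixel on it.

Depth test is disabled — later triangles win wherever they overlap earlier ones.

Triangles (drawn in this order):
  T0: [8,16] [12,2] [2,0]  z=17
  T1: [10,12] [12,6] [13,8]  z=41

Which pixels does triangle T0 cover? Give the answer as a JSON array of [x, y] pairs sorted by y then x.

T0:
  2·area = 148  (B↔C swapped to make it positive)
  edge (8, 16)→(2, 0): d=(-6,-16) top-left  bias=+0
  edge (2, 0)→(12, 2): d=(10,2) right/bottom  bias=-1
  edge (12, 2)→(8, 16): d=(-4,14) right/bottom  bias=-1
    (1,0)@(3, 1): e=[10,8,130] → #
    (2,0)@(5, 1): e=[42,4,102] → #
    (3,0)@(7, 1): e=[74,0,74] → ·  [on edge]
    (1,1)@(3, 3): e=[-2,28,122] → ·
    (2,1)@(5, 3): e=[30,24,94] → #
    (3,1)@(7, 3): e=[62,20,66] → #
    (4,1)@(9, 3): e=[94,16,38] → #
    (5,1)@(11, 3): e=[126,12,10] → #
    (6,1)@(13, 3): e=[158,8,-18] → ·
    (8,1)@(17, 3): e=[222,0,-74] → ·  [on edge]
    (2,2)@(5, 5): e=[18,44,86] → #
    (6,2)@(13, 5): e=[146,28,-26] → ·
  covered (18 px):
    · # # · · · · · · ·
    · · # # # # · · · ·
    · · # # # # · · · ·
    · · # # # · · · · ·
    · · · # # · · · · ·
    · · · # # · · · · ·
    · · · # · · · · · ·
    · · · · · · · · · ·
    · · · · · · · · · ·
    · · · · · · · · · ·
    · · · · · · · · · ·
T1:
  2·area = 10
  edge (10, 12)→(12, 6): d=(2,-6) top-left  bias=+0
  edge (12, 6)→(13, 8): d=(1,2) right/bottom  bias=-1
  edge (13, 8)→(10, 12): d=(-3,4) right/bottom  bias=-1
    (6,1)@(13, 3): e=[0,-5,15] → ·  [on edge]
    (5,4)@(11, 9): e=[0,5,5] → #  [on edge]
    (6,4)@(13, 9): e=[12,1,-3] → ·
    (5,5)@(11, 11): e=[4,7,-1] → ·
    (4,7)@(9, 15): e=[0,15,-5] → ·  [on edge]
    (3,10)@(7, 21): e=[0,25,-15] → ·  [on edge]
  covered (1 px):
    · · · · · · · · · ·
    · · · · · · · · · ·
    · · · · · · · · · ·
    · · · · · · · · · ·
    · · · · · # · · · ·
    · · · · · · · · · ·
    · · · · · · · · · ·
    · · · · · · · · · ·
    · · · · · · · · · ·
    · · · · · · · · · ·
    · · · · · · · · · ·

Answer: [[1,0],[2,0],[2,1],[3,1],[4,1],[5,1],[2,2],[3,2],[4,2],[5,2],[2,3],[3,3],[4,3],[3,4],[4,4],[3,5],[4,5],[3,6]]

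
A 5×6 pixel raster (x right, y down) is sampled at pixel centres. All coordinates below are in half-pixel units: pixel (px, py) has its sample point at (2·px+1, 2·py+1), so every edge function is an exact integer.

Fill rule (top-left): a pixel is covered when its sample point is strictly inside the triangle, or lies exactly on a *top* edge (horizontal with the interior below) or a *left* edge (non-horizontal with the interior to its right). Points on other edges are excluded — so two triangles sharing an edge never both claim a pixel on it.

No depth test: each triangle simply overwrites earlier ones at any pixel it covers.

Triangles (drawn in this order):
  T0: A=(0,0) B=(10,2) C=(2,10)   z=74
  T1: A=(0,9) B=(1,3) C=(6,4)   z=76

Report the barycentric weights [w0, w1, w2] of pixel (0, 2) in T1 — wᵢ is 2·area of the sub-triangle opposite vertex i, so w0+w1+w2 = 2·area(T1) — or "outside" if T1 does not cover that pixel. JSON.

T0:
  2·area = 96
  edge (0, 0)→(10, 2): d=(10,2) right/bottom  bias=-1
  edge (10, 2)→(2, 10): d=(-8,8) right/bottom  bias=-1
  edge (2, 10)→(0, 0): d=(-2,-10) top-left  bias=+0
    (0,0)@(1, 1): e=[8,80,8] → #
    (1,0)@(3, 1): e=[4,64,28] → #
    (2,0)@(5, 1): e=[0,48,48] → ·  [on edge]
    (0,1)@(1, 3): e=[28,64,4] → #
    (2,1)@(5, 3): e=[20,32,44] → #
    (3,1)@(7, 3): e=[16,16,64] → #
    (4,1)@(9, 3): e=[12,0,84] → ·  [on edge]
    (0,2)@(1, 5): e=[48,48,0] → #  [on edge]
    (3,2)@(7, 5): e=[36,0,60] → ·  [on edge]
    (0,3)@(1, 7): e=[68,32,-4] → ·
    (1,3)@(3, 7): e=[64,16,16] → #
    (2,3)@(5, 7): e=[60,0,36] → ·  [on edge]
    (1,4)@(3, 9): e=[84,0,12] → ·  [on edge]
    (0,5)@(1, 11): e=[108,0,-12] → ·  [on edge]
  covered (10 px):
    # # · · ·
    # # # # ·
    # # # · ·
    · # · · ·
    · · · · ·
    · · · · ·
T1:
  2·area = 31
  edge (0, 9)→(1, 3): d=(1,-6) top-left  bias=+0
  edge (1, 3)→(6, 4): d=(5,1) right/bottom  bias=-1
  edge (6, 4)→(0, 9): d=(-6,5) right/bottom  bias=-1
    (0,1)@(1, 3): e=[0,0,31] → ·  [on edge]
    (0,2)@(1, 5): e=[2,10,19] → #
    (1,2)@(3, 5): e=[14,8,9] → #
    (2,2)@(5, 5): e=[26,6,-1] → ·
    (0,3)@(1, 7): e=[4,20,7] → #
    (1,3)@(3, 7): e=[16,18,-3] → ·
    (0,4)@(1, 9): e=[6,30,-5] → ·
  covered (3 px):
    · · · · ·
    · · · · ·
    # # · · ·
    # · · · ·
    · · · · ·
    · · · · ·

Final: [10,19,2]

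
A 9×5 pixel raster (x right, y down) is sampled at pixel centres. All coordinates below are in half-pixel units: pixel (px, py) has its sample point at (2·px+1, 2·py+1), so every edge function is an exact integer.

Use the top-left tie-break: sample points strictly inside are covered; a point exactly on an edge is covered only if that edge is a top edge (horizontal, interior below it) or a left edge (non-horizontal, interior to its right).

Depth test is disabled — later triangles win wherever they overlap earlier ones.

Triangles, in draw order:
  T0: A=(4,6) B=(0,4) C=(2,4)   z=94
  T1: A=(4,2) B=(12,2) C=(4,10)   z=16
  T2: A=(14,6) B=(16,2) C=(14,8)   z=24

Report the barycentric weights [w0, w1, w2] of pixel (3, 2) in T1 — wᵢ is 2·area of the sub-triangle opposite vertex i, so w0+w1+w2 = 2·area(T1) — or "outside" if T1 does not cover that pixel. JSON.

T0:
  2·area = 4
  edge (4, 6)→(0, 4): d=(-4,-2) top-left  bias=+0
  edge (0, 4)→(2, 4): d=(2,0) top-left  bias=+0
  edge (2, 4)→(4, 6): d=(2,2) right/bottom  bias=-1
    (0,1)@(1, 3): e=[6,-2,0] → ·  [on edge]
    (1,2)@(3, 5): e=[2,2,0] → ·  [on edge]
    (2,3)@(5, 7): e=[-2,6,0] → ·  [on edge]
    (3,4)@(7, 9): e=[-6,10,0] → ·  [on edge]
  covered (0 px):
    · · · · · · · · ·
    · · · · · · · · ·
    · · · · · · · · ·
    · · · · · · · · ·
    · · · · · · · · ·
T1:
  2·area = 64
  edge (4, 2)→(12, 2): d=(8,0) top-left  bias=+0
  edge (12, 2)→(4, 10): d=(-8,8) right/bottom  bias=-1
  edge (4, 10)→(4, 2): d=(0,-8) top-left  bias=+0
    (6,0)@(13, 1): e=[-8,0,72] → ·  [on edge]
    (2,1)@(5, 3): e=[8,48,8] → █
    (3,1)@(7, 3): e=[8,32,24] → █
    (4,1)@(9, 3): e=[8,16,40] → █
    (5,1)@(11, 3): e=[8,0,56] → ·  [on edge]
    (2,2)@(5, 5): e=[24,32,8] → █
    (4,2)@(9, 5): e=[24,0,40] → ·  [on edge]
    (2,3)@(5, 7): e=[40,16,8] → █
    (3,3)@(7, 7): e=[40,0,24] → ·  [on edge]
    (2,4)@(5, 9): e=[56,0,8] → ·  [on edge]
  covered (6 px):
    · · · · · · · · ·
    · · █ █ █ · · · ·
    · · █ █ · · · · ·
    · · █ · · · · · ·
    · · · · · · · · ·
T2:
  2·area = 4
  edge (14, 6)→(16, 2): d=(2,-4) top-left  bias=+0
  edge (16, 2)→(14, 8): d=(-2,6) right/bottom  bias=-1
  edge (14, 8)→(14, 6): d=(0,-2) top-left  bias=+0
    (7,2)@(15, 5): e=[2,0,2] → ·  [on edge]
  covered (0 px):
    · · · · · · · · ·
    · · · · · · · · ·
    · · · · · · · · ·
    · · · · · · · · ·
    · · · · · · · · ·

Result: [16,24,24]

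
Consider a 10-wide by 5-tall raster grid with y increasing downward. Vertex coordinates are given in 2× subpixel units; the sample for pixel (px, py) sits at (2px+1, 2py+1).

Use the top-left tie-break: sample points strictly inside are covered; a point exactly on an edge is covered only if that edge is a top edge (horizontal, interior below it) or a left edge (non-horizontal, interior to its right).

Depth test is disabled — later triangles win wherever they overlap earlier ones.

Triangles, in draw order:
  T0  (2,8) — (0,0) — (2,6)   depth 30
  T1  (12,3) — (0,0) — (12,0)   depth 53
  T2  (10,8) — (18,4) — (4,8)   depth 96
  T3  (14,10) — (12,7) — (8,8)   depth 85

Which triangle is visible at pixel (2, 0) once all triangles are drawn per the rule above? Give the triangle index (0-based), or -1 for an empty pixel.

T0:
  2·area = 4
  edge (2, 8)→(0, 0): d=(-2,-8) top-left  bias=+0
  edge (0, 0)→(2, 6): d=(2,6) right/bottom  bias=-1
  edge (2, 6)→(2, 8): d=(0,2) right/bottom  bias=-1
    (0,1)@(1, 3): e=[2,0,2] → .  [on edge]
    (1,4)@(3, 9): e=[6,0,-2] → .  [on edge]
  covered (0 px):
    . . . . . . . . . .
    . . . . . . . . . .
    . . . . . . . . . .
    . . . . . . . . . .
    . . . . . . . . . .
T1:
  2·area = 36
  edge (12, 3)→(0, 0): d=(-12,-3) top-left  bias=+0
  edge (0, 0)→(12, 0): d=(12,0) top-left  bias=+0
  edge (12, 0)→(12, 3): d=(0,3) right/bottom  bias=-1
    (2,0)@(5, 1): e=[3,12,21] → X
    (3,0)@(7, 1): e=[9,12,15] → X
    (4,0)@(9, 1): e=[15,12,9] → X
    (5,0)@(11, 1): e=[21,12,3] → X
    (6,0)@(13, 1): e=[27,12,-3] → .
    (2,1)@(5, 3): e=[-21,36,21] → .
    (3,1)@(7, 3): e=[-15,36,15] → .
    (4,1)@(9, 3): e=[-9,36,9] → .
    (5,1)@(11, 3): e=[-3,36,3] → .
  covered (4 px):
    . . X X X X . . . .
    . . . . . . . . . .
    . . . . . . . . . .
    . . . . . . . . . .
    . . . . . . . . . .
T2:
  2·area = 24  (B↔C swapped to make it positive)
  edge (10, 8)→(4, 8): d=(-6,0) right/bottom  bias=-1
  edge (4, 8)→(18, 4): d=(14,-4) top-left  bias=+0
  edge (18, 4)→(10, 8): d=(-8,4) right/bottom  bias=-1
    (7,2)@(15, 5): e=[18,2,4] → X
    (8,2)@(17, 5): e=[18,10,-4] → .
    (4,3)@(9, 7): e=[6,6,12] → X
    (5,3)@(11, 7): e=[6,14,4] → X
    (6,3)@(13, 7): e=[6,22,-4] → .
    (7,3)@(15, 7): e=[6,30,-12] → .
    (4,4)@(9, 9): e=[-6,34,-4] → .
    (5,4)@(11, 9): e=[-6,42,-12] → .
  covered (3 px):
    . . . . . . . . . .
    . . . . . . . . . .
    . . . . . . . X . .
    . . . . X X . . . .
    . . . . . . . . . .
T3:
  2·area = 14  (B↔C swapped to make it positive)
  edge (14, 10)→(8, 8): d=(-6,-2) top-left  bias=+0
  edge (8, 8)→(12, 7): d=(4,-1) top-left  bias=+0
  edge (12, 7)→(14, 10): d=(2,3) right/bottom  bias=-1
    (2,3)@(5, 7): e=[0,-7,21] → .  [on edge]
    (5,4)@(11, 9): e=[0,7,7] → X  [on edge]
    (6,4)@(13, 9): e=[4,9,1] → X
    (7,4)@(15, 9): e=[8,11,-5] → .
  covered (2 px):
    . . . . . . . . . .
    . . . . . . . . . .
    . . . . . . . . . .
    . . . . . . . . . .
    . . . . . X X . . .

Z-buffer (winner per pixel, '.' = empty):
  . . 1 1 1 1 . . . .
  . . . . . . . . . .
  . . . . . . . 2 . .
  . . . . 2 2 . . . .
  . . . . . 3 3 . . .

Answer: 1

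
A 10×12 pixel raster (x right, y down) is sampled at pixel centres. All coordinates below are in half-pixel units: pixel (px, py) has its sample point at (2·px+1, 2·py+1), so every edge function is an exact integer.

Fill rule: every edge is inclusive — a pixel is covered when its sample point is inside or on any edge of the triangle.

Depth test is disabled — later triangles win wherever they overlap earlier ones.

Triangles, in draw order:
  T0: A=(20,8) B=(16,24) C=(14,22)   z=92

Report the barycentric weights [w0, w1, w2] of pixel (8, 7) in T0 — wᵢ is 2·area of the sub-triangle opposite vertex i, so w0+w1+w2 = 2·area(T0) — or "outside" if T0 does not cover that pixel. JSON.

T0:
  2·area = 40
  edge (20, 8)→(16, 24): d=(-4,16) inclusive
  edge (16, 24)→(14, 22): d=(-2,-2) inclusive
  edge (14, 22)→(20, 8): d=(6,-14) inclusive
    (0,4)@(1, 9): e=[300,0,-260] → ·  [on edge]
    (1,5)@(3, 11): e=[260,0,-220] → ·  [on edge]
    (9,5)@(19, 11): e=[4,32,4] → █
    (2,6)@(5, 13): e=[220,0,-180] → ·  [on edge]
    (9,6)@(19, 13): e=[-4,28,16] → ·
    (3,7)@(7, 15): e=[180,0,-140] → ·  [on edge]
    (8,7)@(17, 15): e=[20,20,0] → █  [on edge]
    (9,7)@(19, 15): e=[-12,24,28] → ·
    (4,8)@(9, 17): e=[140,0,-100] → ·  [on edge]
    (8,8)@(17, 17): e=[12,16,12] → █
    (9,8)@(19, 17): e=[-20,20,40] → ·
    (5,9)@(11, 19): e=[100,0,-60] → ·  [on edge]
    (6,10)@(13, 21): e=[60,0,-20] → ·  [on edge]
    (7,11)@(15, 23): e=[20,0,20] → █  [on edge]
  covered (6 px):
    · · · · · · · · · ·
    · · · · · · · · · ·
    · · · · · · · · · ·
    · · · · · · · · · ·
    · · · · · · · · · ·
    · · · · · · · · · █
    · · · · · · · · · ·
    · · · · · · · · █ ·
    · · · · · · · · █ ·
    · · · · · · · · █ ·
    · · · · · · · █ · ·
    · · · · · · · █ · ·

Final: [20,0,20]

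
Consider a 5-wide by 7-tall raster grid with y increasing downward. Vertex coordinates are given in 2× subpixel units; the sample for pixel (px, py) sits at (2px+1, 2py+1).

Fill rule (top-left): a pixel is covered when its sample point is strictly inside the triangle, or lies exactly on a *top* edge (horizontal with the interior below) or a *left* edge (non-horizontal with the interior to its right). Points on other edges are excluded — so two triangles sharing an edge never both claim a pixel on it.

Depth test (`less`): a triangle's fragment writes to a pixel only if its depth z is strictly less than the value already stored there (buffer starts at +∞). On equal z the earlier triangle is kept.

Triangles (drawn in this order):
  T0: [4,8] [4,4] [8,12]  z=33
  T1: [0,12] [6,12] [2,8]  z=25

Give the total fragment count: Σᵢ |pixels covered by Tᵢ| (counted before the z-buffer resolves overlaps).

T0:
  2·area = 16
  edge (4, 8)→(4, 4): d=(0,-4) top-left  bias=+0
  edge (4, 4)→(8, 12): d=(4,8) right/bottom  bias=-1
  edge (8, 12)→(4, 8): d=(-4,-4) top-left  bias=+0
    (0,2)@(1, 5): e=[-12,28,0] → .  [on edge]
    (1,3)@(3, 7): e=[-4,20,0] → .  [on edge]
    (2,3)@(5, 7): e=[4,4,8] → X
    (3,3)@(7, 7): e=[12,-12,16] → .
    (2,4)@(5, 9): e=[4,12,0] → X  [on edge]
    (3,4)@(7, 9): e=[12,-4,8] → .
    (2,5)@(5, 11): e=[4,20,-8] → .
    (3,5)@(7, 11): e=[12,4,0] → X  [on edge]
    (4,5)@(9, 11): e=[20,-12,8] → .
    (3,6)@(7, 13): e=[12,12,-8] → .
    (4,6)@(9, 13): e=[20,-4,0] → .  [on edge]
  covered (3 px):
    . . . . .
    . . . . .
    . . . . .
    . . X . .
    . . X . .
    . . . X .
    . . . . .
T1:
  2·area = 24  (B↔C swapped to make it positive)
  edge (0, 12)→(2, 8): d=(2,-4) top-left  bias=+0
  edge (2, 8)→(6, 12): d=(4,4) right/bottom  bias=-1
  edge (6, 12)→(0, 12): d=(-6,0) right/bottom  bias=-1
    (0,3)@(1, 7): e=[-6,0,30] → .  [on edge]
    (1,4)@(3, 9): e=[6,0,18] → .  [on edge]
    (0,5)@(1, 11): e=[2,16,6] → X
    (1,5)@(3, 11): e=[10,8,6] → X
    (2,5)@(5, 11): e=[18,0,6] → .  [on edge]
    (0,6)@(1, 13): e=[6,24,-6] → .
    (1,6)@(3, 13): e=[14,16,-6] → .
    (3,6)@(7, 13): e=[30,0,-6] → .  [on edge]
  covered (2 px):
    . . . . .
    . . . . .
    . . . . .
    . . . . .
    . . . . .
    X X . . .
    . . . . .

Final: 5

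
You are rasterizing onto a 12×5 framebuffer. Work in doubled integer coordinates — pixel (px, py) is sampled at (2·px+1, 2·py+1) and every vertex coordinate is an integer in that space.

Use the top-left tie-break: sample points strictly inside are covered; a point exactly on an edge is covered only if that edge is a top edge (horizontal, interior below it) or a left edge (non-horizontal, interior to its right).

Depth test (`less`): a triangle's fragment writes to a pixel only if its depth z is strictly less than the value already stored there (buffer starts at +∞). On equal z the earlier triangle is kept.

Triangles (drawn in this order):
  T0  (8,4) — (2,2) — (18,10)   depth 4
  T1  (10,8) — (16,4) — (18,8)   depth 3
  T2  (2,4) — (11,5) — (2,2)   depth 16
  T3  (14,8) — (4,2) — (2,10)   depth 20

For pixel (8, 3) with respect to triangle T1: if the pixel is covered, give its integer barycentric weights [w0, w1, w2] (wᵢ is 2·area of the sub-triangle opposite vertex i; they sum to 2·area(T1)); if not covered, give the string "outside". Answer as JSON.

T0:
  2·area = 16  (B↔C swapped to make it positive)
  edge (8, 4)→(18, 10): d=(10,6) right/bottom  bias=-1
  edge (18, 10)→(2, 2): d=(-16,-8) top-left  bias=+0
  edge (2, 2)→(8, 4): d=(6,2) right/bottom  bias=-1
    (1,0)@(3, 1): e=[0,24,-8] → ·  [on edge]
    (2,1)@(5, 3): e=[8,8,0] → ·  [on edge]
    (4,2)@(9, 5): e=[4,8,4] → █
    (5,2)@(11, 5): e=[-8,24,0] → ·  [on edge]
    (4,3)@(9, 7): e=[24,-24,16] → ·
    (6,3)@(13, 7): e=[0,8,8] → ·  [on edge]
    (8,3)@(17, 7): e=[-24,40,0] → ·  [on edge]
    (11,4)@(23, 9): e=[-40,56,0] → ·  [on edge]
  covered (1 px):
    · · · · · · · · · · · ·
    · · · · · · · · · · · ·
    · · · · █ · · · · · · ·
    · · · · · · · · · · · ·
    · · · · · · · · · · · ·
T1:
  2·area = 32
  edge (10, 8)→(16, 4): d=(6,-4) top-left  bias=+0
  edge (16, 4)→(18, 8): d=(2,4) right/bottom  bias=-1
  edge (18, 8)→(10, 8): d=(-8,0) right/bottom  bias=-1
    (7,2)@(15, 5): e=[2,6,24] → █
    (8,2)@(17, 5): e=[10,-2,24] → ·
    (6,3)@(13, 7): e=[6,18,8] → █
    (8,3)@(17, 7): e=[22,2,8] → █
    (9,3)@(19, 7): e=[30,-6,8] → ·
    (6,4)@(13, 9): e=[18,22,-8] → ·
    (7,4)@(15, 9): e=[26,14,-8] → ·
    (8,4)@(17, 9): e=[34,6,-8] → ·
  covered (4 px):
    · · · · · · · · · · · ·
    · · · · · · · · · · · ·
    · · · · · · · █ · · · ·
    · · · · · · █ █ █ · · ·
    · · · · · · · · · · · ·
T2:
  2·area = 18  (B↔C swapped to make it positive)
  edge (2, 4)→(2, 2): d=(0,-2) top-left  bias=+0
  edge (2, 2)→(11, 5): d=(9,3) right/bottom  bias=-1
  edge (11, 5)→(2, 4): d=(-9,-1) top-left  bias=+0
    (1,1)@(3, 3): e=[2,6,10] → █
    (2,1)@(5, 3): e=[6,0,12] → ·  [on edge]
    (1,2)@(3, 5): e=[2,24,-8] → ·
    (5,2)@(11, 5): e=[18,0,0] → ·  [on edge]
    (8,3)@(17, 7): e=[30,0,-12] → ·  [on edge]
    (11,4)@(23, 9): e=[42,0,-24] → ·  [on edge]
  covered (1 px):
    · · · · · · · · · · · ·
    · █ · · · · · · · · · ·
    · · · · · · · · · · · ·
    · · · · · · · · · · · ·
    · · · · · · · · · · · ·
T3:
  2·area = 92  (B↔C swapped to make it positive)
  edge (14, 8)→(2, 10): d=(-12,2) right/bottom  bias=-1
  edge (2, 10)→(4, 2): d=(2,-8) top-left  bias=+0
  edge (4, 2)→(14, 8): d=(10,6) right/bottom  bias=-1
    (2,1)@(5, 3): e=[78,10,4] → █
    (3,1)@(7, 3): e=[74,26,-8] → ·
    (2,2)@(5, 5): e=[54,14,24] → █
    (3,2)@(7, 5): e=[50,30,12] → █
    (4,2)@(9, 5): e=[46,46,0] → ·  [on edge]
    (1,3)@(3, 7): e=[34,2,56] → █
    (4,3)@(9, 7): e=[22,50,20] → █
    (5,3)@(11, 7): e=[18,66,8] → █
    (6,3)@(13, 7): e=[14,82,-4] → ·
    (1,4)@(3, 9): e=[10,6,76] → █
    (4,4)@(9, 9): e=[-2,54,40] → ·
    (5,4)@(11, 9): e=[-6,70,28] → ·
  covered (11 px):
    · · · · · · · · · · · ·
    · · █ · · · · · · · · ·
    · · █ █ · · · · · · · ·
    · █ █ █ █ █ · · · · · ·
    · █ █ █ · · · · · · · ·

Final: [2,8,22]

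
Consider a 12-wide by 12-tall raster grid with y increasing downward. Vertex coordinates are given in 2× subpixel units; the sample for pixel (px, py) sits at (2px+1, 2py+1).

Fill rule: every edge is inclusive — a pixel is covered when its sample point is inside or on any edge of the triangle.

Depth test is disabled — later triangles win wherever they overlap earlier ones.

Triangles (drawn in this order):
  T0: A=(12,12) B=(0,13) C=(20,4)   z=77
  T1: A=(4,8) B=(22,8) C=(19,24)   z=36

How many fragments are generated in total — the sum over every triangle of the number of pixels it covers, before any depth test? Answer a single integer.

T0:
  2·area = 88
  edge (12, 12)→(0, 13): d=(-12,1) inclusive
  edge (0, 13)→(20, 4): d=(20,-9) inclusive
  edge (20, 4)→(12, 12): d=(-8,8) inclusive
    (11,0)@(23, 1): e=[121,-33,0] → ·  [on edge]
    (10,1)@(21, 3): e=[99,-11,0] → ·  [on edge]
    (9,2)@(19, 5): e=[77,11,0] → #  [on edge]
    (10,2)@(21, 5): e=[75,29,-16] → ·
    (7,3)@(15, 7): e=[57,15,16] → #
    (8,3)@(17, 7): e=[55,33,0] → #  [on edge]
    (9,3)@(19, 7): e=[53,51,-16] → ·
    (4,4)@(9, 9): e=[39,1,48] → #
    (5,4)@(11, 9): e=[37,19,32] → #
    (6,4)@(13, 9): e=[35,37,16] → #
    (7,4)@(15, 9): e=[33,55,0] → #  [on edge]
    (8,4)@(17, 9): e=[31,73,-16] → ·
    (6,5)@(13, 11): e=[11,77,0] → #  [on edge]
    (5,6)@(11, 13): e=[-11,99,0] → ·  [on edge]
    (4,7)@(9, 15): e=[-33,121,0] → ·  [on edge]
    (3,8)@(7, 17): e=[-55,143,0] → ·  [on edge]
    (2,9)@(5, 19): e=[-77,165,0] → ·  [on edge]
    (1,10)@(3, 21): e=[-99,187,0] → ·  [on edge]
    (0,11)@(1, 23): e=[-121,209,0] → ·  [on edge]
  covered (12 px):
    · · · · · · · · · · · ·
    · · · · · · · · · · · ·
    · · · · · · · · · # · ·
    · · · · · · · # # · · ·
    · · · · # # # # · · · ·
    · · # # # # # · · · · ·
    · · · · · · · · · · · ·
    · · · · · · · · · · · ·
    · · · · · · · · · · · ·
    · · · · · · · · · · · ·
    · · · · · · · · · · · ·
    · · · · · · · · · · · ·
T1:
  2·area = 288
  edge (4, 8)→(22, 8): d=(18,0) inclusive
  edge (22, 8)→(19, 24): d=(-3,16) inclusive
  edge (19, 24)→(4, 8): d=(-15,-16) inclusive
    (2,4)@(5, 9): e=[18,269,1] → #
    (3,4)@(7, 9): e=[18,237,33] → #
    (4,4)@(9, 9): e=[18,205,65] → #
    (5,4)@(11, 9): e=[18,173,97] → #
    (6,4)@(13, 9): e=[18,141,129] → #
    (7,4)@(15, 9): e=[18,109,161] → #
    (8,4)@(17, 9): e=[18,77,193] → #
    (9,4)@(19, 9): e=[18,45,225] → #
    (10,4)@(21, 9): e=[18,13,257] → #
    (11,4)@(23, 9): e=[18,-19,289] → ·
    (2,5)@(5, 11): e=[54,263,-29] → ·
    (3,5)@(7, 11): e=[54,231,3] → #
  covered (39 px):
    · · · · · · · · · · · ·
    · · · · · · · · · · · ·
    · · · · · · · · · · · ·
    · · · · · · · · · · · ·
    · · # # # # # # # # # ·
    · · · # # # # # # # # ·
    · · · · # # # # # # # ·
    · · · · · # # # # # · ·
    · · · · · · # # # # · ·
    · · · · · · · # # # · ·
    · · · · · · · · # # · ·
    · · · · · · · · · # · ·

Final: 51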